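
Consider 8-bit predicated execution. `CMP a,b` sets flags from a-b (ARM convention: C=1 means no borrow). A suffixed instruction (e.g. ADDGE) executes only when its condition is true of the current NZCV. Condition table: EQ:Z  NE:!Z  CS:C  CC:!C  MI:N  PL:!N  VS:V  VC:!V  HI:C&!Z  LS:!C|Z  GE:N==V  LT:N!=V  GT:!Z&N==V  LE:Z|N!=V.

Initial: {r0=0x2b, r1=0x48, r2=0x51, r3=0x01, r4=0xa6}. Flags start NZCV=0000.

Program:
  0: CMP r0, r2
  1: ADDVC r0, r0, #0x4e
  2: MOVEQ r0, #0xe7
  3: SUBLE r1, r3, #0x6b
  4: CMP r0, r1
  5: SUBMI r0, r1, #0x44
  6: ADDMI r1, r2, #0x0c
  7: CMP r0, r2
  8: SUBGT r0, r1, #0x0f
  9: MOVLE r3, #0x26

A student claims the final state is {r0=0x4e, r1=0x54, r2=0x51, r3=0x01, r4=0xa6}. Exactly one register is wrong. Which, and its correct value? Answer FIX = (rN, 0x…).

FIX = (r1, 0x5d)

[0] flags=1000 → (cmp)
[1] flags=1000 VC?T → r0=0x79
[2] flags=1000 EQ?F → skip
[3] flags=1000 LE?T → r1=0x96
[4] flags=1001 → (cmp)
[5] flags=1001 MI?T → r0=0x52
[6] flags=1001 MI?T → r1=0x5d
[7] flags=0010 → (cmp)
[8] flags=0010 GT?T → r0=0x4e
[9] flags=0010 LE?F → skip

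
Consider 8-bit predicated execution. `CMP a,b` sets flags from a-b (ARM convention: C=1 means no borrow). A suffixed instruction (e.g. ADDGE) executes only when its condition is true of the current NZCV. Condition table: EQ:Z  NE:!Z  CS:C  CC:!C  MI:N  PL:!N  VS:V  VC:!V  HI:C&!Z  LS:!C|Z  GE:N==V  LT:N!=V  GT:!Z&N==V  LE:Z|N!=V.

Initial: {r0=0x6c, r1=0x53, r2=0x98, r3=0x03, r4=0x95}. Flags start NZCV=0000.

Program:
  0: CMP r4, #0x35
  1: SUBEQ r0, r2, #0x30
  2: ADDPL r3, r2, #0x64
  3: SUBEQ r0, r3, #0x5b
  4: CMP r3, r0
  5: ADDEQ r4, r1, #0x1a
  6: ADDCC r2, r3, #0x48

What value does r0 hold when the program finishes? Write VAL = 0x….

[0] flags=0011 → (cmp)
[1] flags=0011 EQ?F → skip
[2] flags=0011 PL?T → r3=0xfc
[3] flags=0011 EQ?F → skip
[4] flags=1010 → (cmp)
[5] flags=1010 EQ?F → skip
[6] flags=1010 CC?F → skip

VAL = 0x6c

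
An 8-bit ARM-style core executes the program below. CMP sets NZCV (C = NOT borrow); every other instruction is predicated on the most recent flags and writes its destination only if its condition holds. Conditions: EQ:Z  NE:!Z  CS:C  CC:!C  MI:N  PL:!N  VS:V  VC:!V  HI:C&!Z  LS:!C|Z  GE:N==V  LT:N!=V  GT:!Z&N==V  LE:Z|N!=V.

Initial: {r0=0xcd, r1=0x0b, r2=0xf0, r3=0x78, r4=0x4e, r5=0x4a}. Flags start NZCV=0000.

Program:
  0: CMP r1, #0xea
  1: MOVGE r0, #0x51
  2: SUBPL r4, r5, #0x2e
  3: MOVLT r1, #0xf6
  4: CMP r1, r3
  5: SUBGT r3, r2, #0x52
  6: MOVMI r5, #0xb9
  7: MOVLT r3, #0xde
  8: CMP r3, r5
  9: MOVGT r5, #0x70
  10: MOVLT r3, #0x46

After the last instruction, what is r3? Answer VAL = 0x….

[0] flags=0000 → (cmp)
[1] flags=0000 GE?T → r0=0x51
[2] flags=0000 PL?T → r4=0x1c
[3] flags=0000 LT?F → skip
[4] flags=1000 → (cmp)
[5] flags=1000 GT?F → skip
[6] flags=1000 MI?T → r5=0xb9
[7] flags=1000 LT?T → r3=0xde
[8] flags=0010 → (cmp)
[9] flags=0010 GT?T → r5=0x70
[10] flags=0010 LT?F → skip

VAL = 0xde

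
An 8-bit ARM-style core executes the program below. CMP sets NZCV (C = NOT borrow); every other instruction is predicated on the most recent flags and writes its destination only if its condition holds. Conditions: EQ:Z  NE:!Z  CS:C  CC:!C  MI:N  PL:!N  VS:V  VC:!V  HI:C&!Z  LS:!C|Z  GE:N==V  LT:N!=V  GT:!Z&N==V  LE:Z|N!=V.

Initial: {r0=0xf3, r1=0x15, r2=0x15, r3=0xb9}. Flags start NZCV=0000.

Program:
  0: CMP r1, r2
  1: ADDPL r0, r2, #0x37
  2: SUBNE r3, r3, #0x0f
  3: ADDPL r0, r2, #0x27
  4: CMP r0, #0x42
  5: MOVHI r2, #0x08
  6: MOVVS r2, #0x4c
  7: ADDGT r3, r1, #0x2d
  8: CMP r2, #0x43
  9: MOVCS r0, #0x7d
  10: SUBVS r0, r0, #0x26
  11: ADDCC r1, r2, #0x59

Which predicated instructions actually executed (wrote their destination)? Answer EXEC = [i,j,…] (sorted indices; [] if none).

0: ✓ CMP  NZCV=0110
1: ✓ ADDPL  r0←0x4c
2: · SUBNE
3: ✓ ADDPL  r0←0x3c
4: ✓ CMP  NZCV=1000
5: · MOVHI
6: · MOVVS
7: · ADDGT
8: ✓ CMP  NZCV=1000
9: · MOVCS
10: · SUBVS
11: ✓ ADDCC  r1←0x6e

EXEC = [1,3,11]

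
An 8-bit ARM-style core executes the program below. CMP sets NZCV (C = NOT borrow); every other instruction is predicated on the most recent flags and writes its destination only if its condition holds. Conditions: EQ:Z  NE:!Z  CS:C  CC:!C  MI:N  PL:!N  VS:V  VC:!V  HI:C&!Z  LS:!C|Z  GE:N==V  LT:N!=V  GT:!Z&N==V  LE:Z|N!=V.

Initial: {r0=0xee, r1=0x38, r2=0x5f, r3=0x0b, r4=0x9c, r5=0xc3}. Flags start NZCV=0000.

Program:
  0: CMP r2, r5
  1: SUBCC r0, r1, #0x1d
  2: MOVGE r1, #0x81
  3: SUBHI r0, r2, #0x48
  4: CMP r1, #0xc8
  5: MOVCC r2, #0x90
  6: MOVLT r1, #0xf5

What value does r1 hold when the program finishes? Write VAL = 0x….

VAL = 0xf5

[0] flags=1001 → (cmp)
[1] flags=1001 CC?T → r0=0x1b
[2] flags=1001 GE?T → r1=0x81
[3] flags=1001 HI?F → skip
[4] flags=1000 → (cmp)
[5] flags=1000 CC?T → r2=0x90
[6] flags=1000 LT?T → r1=0xf5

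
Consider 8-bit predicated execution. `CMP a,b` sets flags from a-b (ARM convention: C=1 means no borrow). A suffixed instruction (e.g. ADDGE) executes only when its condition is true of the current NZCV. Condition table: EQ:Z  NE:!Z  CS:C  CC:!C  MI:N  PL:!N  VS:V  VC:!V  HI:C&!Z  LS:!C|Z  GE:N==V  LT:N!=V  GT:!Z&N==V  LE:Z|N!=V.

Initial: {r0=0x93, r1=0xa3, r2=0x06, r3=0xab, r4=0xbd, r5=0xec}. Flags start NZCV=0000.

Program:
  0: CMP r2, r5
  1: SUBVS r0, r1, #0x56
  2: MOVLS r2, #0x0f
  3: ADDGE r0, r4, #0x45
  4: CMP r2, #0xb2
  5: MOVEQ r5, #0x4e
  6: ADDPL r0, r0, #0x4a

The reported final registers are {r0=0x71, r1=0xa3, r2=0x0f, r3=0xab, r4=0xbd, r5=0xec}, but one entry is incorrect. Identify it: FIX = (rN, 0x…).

[0] flags=0000 → (cmp)
[1] flags=0000 VS?F → skip
[2] flags=0000 LS?T → r2=0x0f
[3] flags=0000 GE?T → r0=0x02
[4] flags=0000 → (cmp)
[5] flags=0000 EQ?F → skip
[6] flags=0000 PL?T → r0=0x4c

FIX = (r0, 0x4c)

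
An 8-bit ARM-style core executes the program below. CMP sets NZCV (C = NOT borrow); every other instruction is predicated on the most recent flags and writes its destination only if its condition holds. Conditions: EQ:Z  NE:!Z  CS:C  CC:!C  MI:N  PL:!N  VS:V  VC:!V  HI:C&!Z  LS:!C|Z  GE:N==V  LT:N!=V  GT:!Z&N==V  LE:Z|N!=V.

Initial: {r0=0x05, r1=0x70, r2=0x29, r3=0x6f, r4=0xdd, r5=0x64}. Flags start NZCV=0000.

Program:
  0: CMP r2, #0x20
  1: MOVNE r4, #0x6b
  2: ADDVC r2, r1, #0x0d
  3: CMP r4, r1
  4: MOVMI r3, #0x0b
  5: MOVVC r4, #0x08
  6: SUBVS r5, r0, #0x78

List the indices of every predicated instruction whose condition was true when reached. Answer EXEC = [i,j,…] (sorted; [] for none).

EXEC = [1,2,4,5]

[0] flags=0010 → (cmp)
[1] flags=0010 NE?T → r4=0x6b
[2] flags=0010 VC?T → r2=0x7d
[3] flags=1000 → (cmp)
[4] flags=1000 MI?T → r3=0x0b
[5] flags=1000 VC?T → r4=0x08
[6] flags=1000 VS?F → skip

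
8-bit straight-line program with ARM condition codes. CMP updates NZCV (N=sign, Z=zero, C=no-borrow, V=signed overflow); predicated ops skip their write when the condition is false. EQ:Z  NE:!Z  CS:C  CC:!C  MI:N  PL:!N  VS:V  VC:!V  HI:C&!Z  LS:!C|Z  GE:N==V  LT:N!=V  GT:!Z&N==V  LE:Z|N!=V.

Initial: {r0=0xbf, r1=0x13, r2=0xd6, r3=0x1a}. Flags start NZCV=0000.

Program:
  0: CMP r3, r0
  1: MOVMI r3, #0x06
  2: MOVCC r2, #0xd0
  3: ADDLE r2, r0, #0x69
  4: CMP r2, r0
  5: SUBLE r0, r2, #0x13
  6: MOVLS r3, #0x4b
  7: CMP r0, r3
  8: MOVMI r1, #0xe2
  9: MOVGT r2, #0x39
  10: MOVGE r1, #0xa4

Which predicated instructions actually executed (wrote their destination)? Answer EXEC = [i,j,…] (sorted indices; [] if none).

EXEC = [2,8]

[0] flags=0000 → (cmp)
[1] flags=0000 MI?F → skip
[2] flags=0000 CC?T → r2=0xd0
[3] flags=0000 LE?F → skip
[4] flags=0010 → (cmp)
[5] flags=0010 LE?F → skip
[6] flags=0010 LS?F → skip
[7] flags=1010 → (cmp)
[8] flags=1010 MI?T → r1=0xe2
[9] flags=1010 GT?F → skip
[10] flags=1010 GE?F → skip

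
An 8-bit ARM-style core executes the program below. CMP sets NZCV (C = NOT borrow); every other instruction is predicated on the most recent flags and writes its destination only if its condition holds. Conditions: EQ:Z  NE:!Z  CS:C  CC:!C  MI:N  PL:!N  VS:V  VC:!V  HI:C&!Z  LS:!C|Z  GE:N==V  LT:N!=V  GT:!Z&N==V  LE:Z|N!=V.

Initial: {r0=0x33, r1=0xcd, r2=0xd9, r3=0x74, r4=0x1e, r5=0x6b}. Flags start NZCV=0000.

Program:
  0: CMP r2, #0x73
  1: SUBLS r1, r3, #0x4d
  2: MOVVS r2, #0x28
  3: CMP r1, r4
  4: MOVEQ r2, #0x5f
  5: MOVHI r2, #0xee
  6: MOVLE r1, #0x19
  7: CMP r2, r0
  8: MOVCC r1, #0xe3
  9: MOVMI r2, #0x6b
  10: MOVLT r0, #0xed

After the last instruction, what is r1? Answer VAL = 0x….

VAL = 0x19

[0] flags=0011 → (cmp)
[1] flags=0011 LS?F → skip
[2] flags=0011 VS?T → r2=0x28
[3] flags=1010 → (cmp)
[4] flags=1010 EQ?F → skip
[5] flags=1010 HI?T → r2=0xee
[6] flags=1010 LE?T → r1=0x19
[7] flags=1010 → (cmp)
[8] flags=1010 CC?F → skip
[9] flags=1010 MI?T → r2=0x6b
[10] flags=1010 LT?T → r0=0xed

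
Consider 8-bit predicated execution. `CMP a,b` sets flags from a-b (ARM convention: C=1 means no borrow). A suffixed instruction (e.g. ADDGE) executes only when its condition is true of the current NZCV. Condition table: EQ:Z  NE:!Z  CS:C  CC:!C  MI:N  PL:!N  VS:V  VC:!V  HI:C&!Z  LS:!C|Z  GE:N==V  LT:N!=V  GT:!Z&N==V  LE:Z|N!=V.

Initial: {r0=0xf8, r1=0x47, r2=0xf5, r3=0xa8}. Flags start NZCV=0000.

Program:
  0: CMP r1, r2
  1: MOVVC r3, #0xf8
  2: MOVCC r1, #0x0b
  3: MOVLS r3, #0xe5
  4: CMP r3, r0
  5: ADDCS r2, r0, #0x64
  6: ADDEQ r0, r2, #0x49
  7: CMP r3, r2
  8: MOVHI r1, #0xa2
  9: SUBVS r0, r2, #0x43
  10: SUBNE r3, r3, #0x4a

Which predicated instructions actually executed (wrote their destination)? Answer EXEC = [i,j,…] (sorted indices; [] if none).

EXEC = [1,2,3,10]

[0] flags=0000 → (cmp)
[1] flags=0000 VC?T → r3=0xf8
[2] flags=0000 CC?T → r1=0x0b
[3] flags=0000 LS?T → r3=0xe5
[4] flags=1000 → (cmp)
[5] flags=1000 CS?F → skip
[6] flags=1000 EQ?F → skip
[7] flags=1000 → (cmp)
[8] flags=1000 HI?F → skip
[9] flags=1000 VS?F → skip
[10] flags=1000 NE?T → r3=0x9b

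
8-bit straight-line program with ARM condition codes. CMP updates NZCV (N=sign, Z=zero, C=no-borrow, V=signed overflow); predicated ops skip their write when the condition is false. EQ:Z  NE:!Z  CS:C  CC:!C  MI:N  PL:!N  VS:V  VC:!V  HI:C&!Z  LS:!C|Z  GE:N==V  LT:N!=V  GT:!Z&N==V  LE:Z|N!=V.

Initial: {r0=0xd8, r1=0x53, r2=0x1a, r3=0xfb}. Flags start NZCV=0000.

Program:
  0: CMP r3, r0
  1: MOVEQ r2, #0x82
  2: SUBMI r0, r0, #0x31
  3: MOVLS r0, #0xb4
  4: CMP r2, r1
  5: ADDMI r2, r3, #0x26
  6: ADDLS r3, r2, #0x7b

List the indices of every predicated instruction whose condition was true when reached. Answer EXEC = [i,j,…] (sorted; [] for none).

EXEC = [5,6]

[0] flags=0010 → (cmp)
[1] flags=0010 EQ?F → skip
[2] flags=0010 MI?F → skip
[3] flags=0010 LS?F → skip
[4] flags=1000 → (cmp)
[5] flags=1000 MI?T → r2=0x21
[6] flags=1000 LS?T → r3=0x9c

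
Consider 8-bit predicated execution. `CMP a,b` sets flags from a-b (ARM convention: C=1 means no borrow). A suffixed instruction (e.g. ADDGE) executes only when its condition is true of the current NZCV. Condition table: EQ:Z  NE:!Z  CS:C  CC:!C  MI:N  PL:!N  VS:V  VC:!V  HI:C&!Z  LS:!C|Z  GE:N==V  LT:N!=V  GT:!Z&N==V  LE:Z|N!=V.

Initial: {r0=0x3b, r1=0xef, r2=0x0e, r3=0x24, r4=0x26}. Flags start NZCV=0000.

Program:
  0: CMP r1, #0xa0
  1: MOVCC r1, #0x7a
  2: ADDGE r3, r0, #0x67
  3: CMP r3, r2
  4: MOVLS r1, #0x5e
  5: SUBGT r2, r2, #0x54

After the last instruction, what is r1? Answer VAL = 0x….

VAL = 0xef

0: ✓ CMP  NZCV=0010
1: · MOVCC
2: ✓ ADDGE  r3←0xa2
3: ✓ CMP  NZCV=1010
4: · MOVLS
5: · SUBGT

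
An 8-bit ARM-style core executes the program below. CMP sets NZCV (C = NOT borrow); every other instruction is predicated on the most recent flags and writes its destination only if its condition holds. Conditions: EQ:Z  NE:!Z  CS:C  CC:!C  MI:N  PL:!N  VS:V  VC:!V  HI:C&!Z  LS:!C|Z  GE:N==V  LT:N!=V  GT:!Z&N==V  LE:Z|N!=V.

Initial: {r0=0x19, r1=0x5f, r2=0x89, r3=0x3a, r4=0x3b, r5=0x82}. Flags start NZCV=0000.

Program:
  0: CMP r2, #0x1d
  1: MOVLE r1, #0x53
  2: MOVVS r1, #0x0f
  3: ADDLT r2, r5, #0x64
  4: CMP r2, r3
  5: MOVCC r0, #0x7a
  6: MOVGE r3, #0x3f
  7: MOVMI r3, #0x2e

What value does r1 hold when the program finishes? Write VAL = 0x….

0: ✓ CMP  NZCV=0011
1: ✓ MOVLE  r1←0x53
2: ✓ MOVVS  r1←0x0f
3: ✓ ADDLT  r2←0xe6
4: ✓ CMP  NZCV=1010
5: · MOVCC
6: · MOVGE
7: ✓ MOVMI  r3←0x2e

VAL = 0x0f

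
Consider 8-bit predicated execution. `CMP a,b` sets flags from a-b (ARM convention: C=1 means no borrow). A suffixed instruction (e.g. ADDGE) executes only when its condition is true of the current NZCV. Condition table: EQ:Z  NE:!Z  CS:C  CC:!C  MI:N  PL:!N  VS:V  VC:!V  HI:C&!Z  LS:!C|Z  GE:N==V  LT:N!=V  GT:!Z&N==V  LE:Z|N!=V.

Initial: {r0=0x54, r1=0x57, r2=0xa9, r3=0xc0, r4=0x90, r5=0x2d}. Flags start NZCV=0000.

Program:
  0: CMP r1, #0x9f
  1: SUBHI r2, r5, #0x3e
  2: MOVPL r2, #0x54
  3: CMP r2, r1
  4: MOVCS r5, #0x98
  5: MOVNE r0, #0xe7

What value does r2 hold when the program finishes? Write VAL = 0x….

VAL = 0xa9

0: ✓ CMP  NZCV=1001
1: · SUBHI
2: · MOVPL
3: ✓ CMP  NZCV=0011
4: ✓ MOVCS  r5←0x98
5: ✓ MOVNE  r0←0xe7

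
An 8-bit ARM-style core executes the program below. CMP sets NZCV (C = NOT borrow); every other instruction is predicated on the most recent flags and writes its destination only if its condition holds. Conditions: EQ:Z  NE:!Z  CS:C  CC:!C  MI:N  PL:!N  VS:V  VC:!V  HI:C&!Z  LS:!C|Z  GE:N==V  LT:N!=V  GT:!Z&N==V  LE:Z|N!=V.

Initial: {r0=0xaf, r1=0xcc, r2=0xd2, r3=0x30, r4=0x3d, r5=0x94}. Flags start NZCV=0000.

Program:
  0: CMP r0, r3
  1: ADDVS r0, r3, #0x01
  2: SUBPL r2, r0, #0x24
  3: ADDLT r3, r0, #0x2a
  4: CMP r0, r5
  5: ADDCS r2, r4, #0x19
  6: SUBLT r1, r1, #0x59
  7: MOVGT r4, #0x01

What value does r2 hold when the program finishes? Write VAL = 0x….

VAL = 0x0d

[0] flags=0011 → (cmp)
[1] flags=0011 VS?T → r0=0x31
[2] flags=0011 PL?T → r2=0x0d
[3] flags=0011 LT?T → r3=0x5b
[4] flags=1001 → (cmp)
[5] flags=1001 CS?F → skip
[6] flags=1001 LT?F → skip
[7] flags=1001 GT?T → r4=0x01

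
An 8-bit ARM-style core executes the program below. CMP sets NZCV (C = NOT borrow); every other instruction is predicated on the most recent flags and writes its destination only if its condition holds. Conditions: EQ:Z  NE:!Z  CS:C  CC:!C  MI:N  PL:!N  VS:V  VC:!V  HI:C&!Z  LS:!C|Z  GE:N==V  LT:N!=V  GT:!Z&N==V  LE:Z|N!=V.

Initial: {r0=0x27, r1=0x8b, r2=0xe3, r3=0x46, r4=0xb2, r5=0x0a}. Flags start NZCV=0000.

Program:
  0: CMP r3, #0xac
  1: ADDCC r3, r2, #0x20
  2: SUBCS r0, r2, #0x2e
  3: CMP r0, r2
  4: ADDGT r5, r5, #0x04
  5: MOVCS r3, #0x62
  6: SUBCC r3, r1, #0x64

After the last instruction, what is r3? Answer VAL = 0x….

[0] flags=1001 → (cmp)
[1] flags=1001 CC?T → r3=0x03
[2] flags=1001 CS?F → skip
[3] flags=0000 → (cmp)
[4] flags=0000 GT?T → r5=0x0e
[5] flags=0000 CS?F → skip
[6] flags=0000 CC?T → r3=0x27

VAL = 0x27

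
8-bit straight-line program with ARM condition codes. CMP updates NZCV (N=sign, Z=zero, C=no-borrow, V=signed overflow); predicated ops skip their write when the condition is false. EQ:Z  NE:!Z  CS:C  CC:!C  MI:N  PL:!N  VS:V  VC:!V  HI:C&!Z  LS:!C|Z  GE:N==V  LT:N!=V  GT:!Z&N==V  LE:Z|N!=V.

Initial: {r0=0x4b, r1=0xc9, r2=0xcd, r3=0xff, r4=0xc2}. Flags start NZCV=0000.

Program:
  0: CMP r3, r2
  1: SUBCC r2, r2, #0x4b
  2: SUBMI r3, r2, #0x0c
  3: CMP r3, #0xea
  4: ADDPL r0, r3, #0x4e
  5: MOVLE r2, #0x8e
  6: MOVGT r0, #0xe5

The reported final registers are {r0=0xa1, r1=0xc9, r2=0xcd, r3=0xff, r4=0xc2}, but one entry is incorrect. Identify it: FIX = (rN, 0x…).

[0] flags=0010 → (cmp)
[1] flags=0010 CC?F → skip
[2] flags=0010 MI?F → skip
[3] flags=0010 → (cmp)
[4] flags=0010 PL?T → r0=0x4d
[5] flags=0010 LE?F → skip
[6] flags=0010 GT?T → r0=0xe5

FIX = (r0, 0xe5)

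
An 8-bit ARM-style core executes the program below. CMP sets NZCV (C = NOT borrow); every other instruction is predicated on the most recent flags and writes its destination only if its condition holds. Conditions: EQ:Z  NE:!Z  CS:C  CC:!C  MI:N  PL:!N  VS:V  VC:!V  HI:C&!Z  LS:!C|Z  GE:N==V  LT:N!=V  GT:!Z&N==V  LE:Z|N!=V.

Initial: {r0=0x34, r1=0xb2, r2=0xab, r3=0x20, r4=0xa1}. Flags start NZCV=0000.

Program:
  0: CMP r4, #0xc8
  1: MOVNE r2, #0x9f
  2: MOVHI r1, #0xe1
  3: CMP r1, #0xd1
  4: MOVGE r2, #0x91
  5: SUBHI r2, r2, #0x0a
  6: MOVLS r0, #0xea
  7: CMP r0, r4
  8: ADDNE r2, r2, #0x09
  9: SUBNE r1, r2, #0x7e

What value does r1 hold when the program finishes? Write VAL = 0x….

[0] flags=1000 → (cmp)
[1] flags=1000 NE?T → r2=0x9f
[2] flags=1000 HI?F → skip
[3] flags=1000 → (cmp)
[4] flags=1000 GE?F → skip
[5] flags=1000 HI?F → skip
[6] flags=1000 LS?T → r0=0xea
[7] flags=0010 → (cmp)
[8] flags=0010 NE?T → r2=0xa8
[9] flags=0010 NE?T → r1=0x2a

VAL = 0x2a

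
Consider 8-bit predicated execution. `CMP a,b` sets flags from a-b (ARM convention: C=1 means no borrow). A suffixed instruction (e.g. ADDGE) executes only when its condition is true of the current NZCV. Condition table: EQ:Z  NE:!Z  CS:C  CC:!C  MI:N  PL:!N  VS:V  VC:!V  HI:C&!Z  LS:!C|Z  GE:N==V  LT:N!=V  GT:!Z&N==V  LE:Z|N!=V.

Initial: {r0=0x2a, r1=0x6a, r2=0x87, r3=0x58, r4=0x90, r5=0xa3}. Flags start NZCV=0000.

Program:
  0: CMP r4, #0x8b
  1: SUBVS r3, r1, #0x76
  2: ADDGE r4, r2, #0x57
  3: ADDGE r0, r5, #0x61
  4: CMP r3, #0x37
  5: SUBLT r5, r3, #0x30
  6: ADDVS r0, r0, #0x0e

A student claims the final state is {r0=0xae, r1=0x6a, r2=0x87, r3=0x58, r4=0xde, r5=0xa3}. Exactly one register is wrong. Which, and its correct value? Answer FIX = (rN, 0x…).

0: ✓ CMP  NZCV=0010
1: · SUBVS
2: ✓ ADDGE  r4←0xde
3: ✓ ADDGE  r0←0x04
4: ✓ CMP  NZCV=0010
5: · SUBLT
6: · ADDVS

FIX = (r0, 0x04)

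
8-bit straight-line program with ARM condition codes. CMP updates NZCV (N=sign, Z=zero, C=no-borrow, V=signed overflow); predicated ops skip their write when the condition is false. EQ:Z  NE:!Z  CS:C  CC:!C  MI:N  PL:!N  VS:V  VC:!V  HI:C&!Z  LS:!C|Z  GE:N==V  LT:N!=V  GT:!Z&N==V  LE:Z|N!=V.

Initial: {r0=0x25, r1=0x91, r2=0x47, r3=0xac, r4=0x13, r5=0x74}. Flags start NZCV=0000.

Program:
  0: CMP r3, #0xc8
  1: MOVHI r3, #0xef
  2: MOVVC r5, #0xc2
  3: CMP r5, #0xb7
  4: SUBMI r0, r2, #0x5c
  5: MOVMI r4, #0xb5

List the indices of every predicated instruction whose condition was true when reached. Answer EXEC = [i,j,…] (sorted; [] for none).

EXEC = [2]

[0] flags=1000 → (cmp)
[1] flags=1000 HI?F → skip
[2] flags=1000 VC?T → r5=0xc2
[3] flags=0010 → (cmp)
[4] flags=0010 MI?F → skip
[5] flags=0010 MI?F → skip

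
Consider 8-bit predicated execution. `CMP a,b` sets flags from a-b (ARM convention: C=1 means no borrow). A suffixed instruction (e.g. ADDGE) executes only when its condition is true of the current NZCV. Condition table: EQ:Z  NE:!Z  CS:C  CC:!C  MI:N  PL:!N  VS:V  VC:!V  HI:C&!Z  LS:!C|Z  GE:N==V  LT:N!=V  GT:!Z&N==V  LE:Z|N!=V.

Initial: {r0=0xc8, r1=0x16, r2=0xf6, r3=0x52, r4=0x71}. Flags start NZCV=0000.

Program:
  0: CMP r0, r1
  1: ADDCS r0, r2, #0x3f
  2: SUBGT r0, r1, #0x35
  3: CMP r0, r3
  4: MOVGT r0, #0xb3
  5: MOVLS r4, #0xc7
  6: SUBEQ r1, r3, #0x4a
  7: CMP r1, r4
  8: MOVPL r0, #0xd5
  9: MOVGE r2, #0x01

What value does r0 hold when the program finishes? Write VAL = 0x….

VAL = 0xd5

[0] flags=1010 → (cmp)
[1] flags=1010 CS?T → r0=0x35
[2] flags=1010 GT?F → skip
[3] flags=1000 → (cmp)
[4] flags=1000 GT?F → skip
[5] flags=1000 LS?T → r4=0xc7
[6] flags=1000 EQ?F → skip
[7] flags=0000 → (cmp)
[8] flags=0000 PL?T → r0=0xd5
[9] flags=0000 GE?T → r2=0x01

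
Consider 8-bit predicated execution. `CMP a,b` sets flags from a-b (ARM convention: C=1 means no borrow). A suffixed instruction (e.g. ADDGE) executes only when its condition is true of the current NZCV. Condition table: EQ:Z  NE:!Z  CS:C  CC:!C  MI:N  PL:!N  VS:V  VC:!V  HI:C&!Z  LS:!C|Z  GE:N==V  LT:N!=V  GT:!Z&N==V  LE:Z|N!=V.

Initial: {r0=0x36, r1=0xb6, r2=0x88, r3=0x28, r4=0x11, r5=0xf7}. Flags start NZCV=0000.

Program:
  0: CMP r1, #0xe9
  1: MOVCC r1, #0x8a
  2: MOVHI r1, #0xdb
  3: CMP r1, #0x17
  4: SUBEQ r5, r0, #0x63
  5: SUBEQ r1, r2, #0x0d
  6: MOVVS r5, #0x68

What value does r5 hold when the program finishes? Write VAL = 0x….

VAL = 0x68

[0] flags=1000 → (cmp)
[1] flags=1000 CC?T → r1=0x8a
[2] flags=1000 HI?F → skip
[3] flags=0011 → (cmp)
[4] flags=0011 EQ?F → skip
[5] flags=0011 EQ?F → skip
[6] flags=0011 VS?T → r5=0x68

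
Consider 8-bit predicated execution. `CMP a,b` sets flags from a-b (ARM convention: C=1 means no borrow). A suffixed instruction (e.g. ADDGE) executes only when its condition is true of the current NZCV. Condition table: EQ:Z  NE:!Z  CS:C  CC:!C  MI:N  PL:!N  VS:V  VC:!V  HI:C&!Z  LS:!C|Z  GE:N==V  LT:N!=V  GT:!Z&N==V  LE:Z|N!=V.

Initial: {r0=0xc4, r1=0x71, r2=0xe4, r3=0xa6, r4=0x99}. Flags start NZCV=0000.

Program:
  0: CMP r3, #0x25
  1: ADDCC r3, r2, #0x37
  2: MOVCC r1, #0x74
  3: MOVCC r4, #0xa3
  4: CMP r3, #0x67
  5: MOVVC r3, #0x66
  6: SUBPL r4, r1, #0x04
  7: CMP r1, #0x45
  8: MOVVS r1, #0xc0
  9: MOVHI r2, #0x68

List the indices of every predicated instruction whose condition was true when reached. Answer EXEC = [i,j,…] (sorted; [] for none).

[0] flags=1010 → (cmp)
[1] flags=1010 CC?F → skip
[2] flags=1010 CC?F → skip
[3] flags=1010 CC?F → skip
[4] flags=0011 → (cmp)
[5] flags=0011 VC?F → skip
[6] flags=0011 PL?T → r4=0x6d
[7] flags=0010 → (cmp)
[8] flags=0010 VS?F → skip
[9] flags=0010 HI?T → r2=0x68

EXEC = [6,9]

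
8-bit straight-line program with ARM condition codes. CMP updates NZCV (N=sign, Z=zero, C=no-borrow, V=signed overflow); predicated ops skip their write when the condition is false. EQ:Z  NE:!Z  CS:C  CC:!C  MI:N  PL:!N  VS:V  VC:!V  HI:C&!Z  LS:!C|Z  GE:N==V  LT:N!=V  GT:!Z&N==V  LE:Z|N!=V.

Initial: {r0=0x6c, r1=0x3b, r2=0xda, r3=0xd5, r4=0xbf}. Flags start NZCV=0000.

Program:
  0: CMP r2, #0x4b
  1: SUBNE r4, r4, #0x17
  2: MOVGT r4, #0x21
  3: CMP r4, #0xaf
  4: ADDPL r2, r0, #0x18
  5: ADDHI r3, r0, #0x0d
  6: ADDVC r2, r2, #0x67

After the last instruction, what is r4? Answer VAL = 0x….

VAL = 0xa8

[0] flags=1010 → (cmp)
[1] flags=1010 NE?T → r4=0xa8
[2] flags=1010 GT?F → skip
[3] flags=1000 → (cmp)
[4] flags=1000 PL?F → skip
[5] flags=1000 HI?F → skip
[6] flags=1000 VC?T → r2=0x41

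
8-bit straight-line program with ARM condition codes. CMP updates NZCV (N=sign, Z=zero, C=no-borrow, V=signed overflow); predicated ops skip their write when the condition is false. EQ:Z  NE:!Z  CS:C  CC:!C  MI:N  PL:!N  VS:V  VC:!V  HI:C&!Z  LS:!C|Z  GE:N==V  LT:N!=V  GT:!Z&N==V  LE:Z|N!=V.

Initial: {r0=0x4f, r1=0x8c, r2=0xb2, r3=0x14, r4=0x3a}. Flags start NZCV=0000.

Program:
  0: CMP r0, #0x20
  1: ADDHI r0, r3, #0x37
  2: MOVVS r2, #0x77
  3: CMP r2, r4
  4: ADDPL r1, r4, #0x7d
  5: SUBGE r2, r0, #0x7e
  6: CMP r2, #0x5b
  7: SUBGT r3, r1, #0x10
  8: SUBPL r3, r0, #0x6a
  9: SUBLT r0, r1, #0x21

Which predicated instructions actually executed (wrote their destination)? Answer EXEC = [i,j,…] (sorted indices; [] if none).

EXEC = [1,4,8,9]

0: ✓ CMP  NZCV=0010
1: ✓ ADDHI  r0←0x4b
2: · MOVVS
3: ✓ CMP  NZCV=0011
4: ✓ ADDPL  r1←0xb7
5: · SUBGE
6: ✓ CMP  NZCV=0011
7: · SUBGT
8: ✓ SUBPL  r3←0xe1
9: ✓ SUBLT  r0←0x96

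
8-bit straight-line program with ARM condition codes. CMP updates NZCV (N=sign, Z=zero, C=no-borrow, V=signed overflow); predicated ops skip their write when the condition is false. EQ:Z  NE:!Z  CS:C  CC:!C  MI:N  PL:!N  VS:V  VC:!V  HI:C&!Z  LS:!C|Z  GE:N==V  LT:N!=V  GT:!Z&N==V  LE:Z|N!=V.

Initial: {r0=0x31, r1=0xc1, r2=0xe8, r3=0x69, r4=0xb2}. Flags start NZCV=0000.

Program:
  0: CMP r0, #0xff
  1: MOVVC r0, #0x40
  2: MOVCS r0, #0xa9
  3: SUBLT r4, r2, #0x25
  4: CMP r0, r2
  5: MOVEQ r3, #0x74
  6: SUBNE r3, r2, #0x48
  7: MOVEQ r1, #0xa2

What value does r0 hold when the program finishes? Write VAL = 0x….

VAL = 0x40

0: ✓ CMP  NZCV=0000
1: ✓ MOVVC  r0←0x40
2: · MOVCS
3: · SUBLT
4: ✓ CMP  NZCV=0000
5: · MOVEQ
6: ✓ SUBNE  r3←0xa0
7: · MOVEQ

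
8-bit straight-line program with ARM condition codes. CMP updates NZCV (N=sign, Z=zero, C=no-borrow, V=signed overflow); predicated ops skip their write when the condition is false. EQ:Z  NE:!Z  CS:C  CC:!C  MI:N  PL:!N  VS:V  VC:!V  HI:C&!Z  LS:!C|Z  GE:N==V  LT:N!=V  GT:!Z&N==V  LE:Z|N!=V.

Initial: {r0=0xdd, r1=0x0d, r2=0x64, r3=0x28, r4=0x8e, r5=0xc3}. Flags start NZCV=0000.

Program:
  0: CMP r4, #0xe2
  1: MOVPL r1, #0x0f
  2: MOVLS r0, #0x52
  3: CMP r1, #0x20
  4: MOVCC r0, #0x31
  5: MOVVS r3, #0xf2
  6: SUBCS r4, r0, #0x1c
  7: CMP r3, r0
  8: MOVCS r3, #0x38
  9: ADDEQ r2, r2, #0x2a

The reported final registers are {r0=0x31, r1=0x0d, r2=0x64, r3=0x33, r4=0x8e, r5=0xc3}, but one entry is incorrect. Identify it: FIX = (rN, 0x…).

0: ✓ CMP  NZCV=1000
1: · MOVPL
2: ✓ MOVLS  r0←0x52
3: ✓ CMP  NZCV=1000
4: ✓ MOVCC  r0←0x31
5: · MOVVS
6: · SUBCS
7: ✓ CMP  NZCV=1000
8: · MOVCS
9: · ADDEQ

FIX = (r3, 0x28)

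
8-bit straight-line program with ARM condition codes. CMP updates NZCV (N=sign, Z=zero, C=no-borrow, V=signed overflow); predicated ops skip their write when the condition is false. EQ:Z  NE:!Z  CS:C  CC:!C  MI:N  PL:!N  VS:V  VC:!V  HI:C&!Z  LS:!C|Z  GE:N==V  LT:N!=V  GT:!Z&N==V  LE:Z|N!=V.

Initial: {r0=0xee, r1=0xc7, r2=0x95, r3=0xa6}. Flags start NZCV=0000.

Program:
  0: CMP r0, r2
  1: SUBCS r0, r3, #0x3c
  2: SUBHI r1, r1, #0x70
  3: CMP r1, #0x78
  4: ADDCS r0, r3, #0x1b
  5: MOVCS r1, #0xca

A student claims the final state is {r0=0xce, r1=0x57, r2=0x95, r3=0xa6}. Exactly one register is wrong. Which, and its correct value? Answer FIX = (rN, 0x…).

[0] flags=0010 → (cmp)
[1] flags=0010 CS?T → r0=0x6a
[2] flags=0010 HI?T → r1=0x57
[3] flags=1000 → (cmp)
[4] flags=1000 CS?F → skip
[5] flags=1000 CS?F → skip

FIX = (r0, 0x6a)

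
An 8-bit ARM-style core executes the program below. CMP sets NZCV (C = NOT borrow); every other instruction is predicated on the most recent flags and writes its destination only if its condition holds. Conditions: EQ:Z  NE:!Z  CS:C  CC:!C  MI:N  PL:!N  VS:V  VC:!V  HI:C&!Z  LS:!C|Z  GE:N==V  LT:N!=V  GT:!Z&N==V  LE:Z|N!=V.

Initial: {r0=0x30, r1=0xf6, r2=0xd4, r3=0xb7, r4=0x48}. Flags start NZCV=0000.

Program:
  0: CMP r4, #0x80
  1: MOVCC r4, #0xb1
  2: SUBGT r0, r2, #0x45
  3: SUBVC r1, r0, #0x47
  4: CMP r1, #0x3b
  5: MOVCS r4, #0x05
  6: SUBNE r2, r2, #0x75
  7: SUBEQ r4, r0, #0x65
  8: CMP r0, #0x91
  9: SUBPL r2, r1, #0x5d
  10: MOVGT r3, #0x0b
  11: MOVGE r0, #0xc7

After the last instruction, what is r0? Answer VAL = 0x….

VAL = 0x8f

[0] flags=1001 → (cmp)
[1] flags=1001 CC?T → r4=0xb1
[2] flags=1001 GT?T → r0=0x8f
[3] flags=1001 VC?F → skip
[4] flags=1010 → (cmp)
[5] flags=1010 CS?T → r4=0x05
[6] flags=1010 NE?T → r2=0x5f
[7] flags=1010 EQ?F → skip
[8] flags=1000 → (cmp)
[9] flags=1000 PL?F → skip
[10] flags=1000 GT?F → skip
[11] flags=1000 GE?F → skip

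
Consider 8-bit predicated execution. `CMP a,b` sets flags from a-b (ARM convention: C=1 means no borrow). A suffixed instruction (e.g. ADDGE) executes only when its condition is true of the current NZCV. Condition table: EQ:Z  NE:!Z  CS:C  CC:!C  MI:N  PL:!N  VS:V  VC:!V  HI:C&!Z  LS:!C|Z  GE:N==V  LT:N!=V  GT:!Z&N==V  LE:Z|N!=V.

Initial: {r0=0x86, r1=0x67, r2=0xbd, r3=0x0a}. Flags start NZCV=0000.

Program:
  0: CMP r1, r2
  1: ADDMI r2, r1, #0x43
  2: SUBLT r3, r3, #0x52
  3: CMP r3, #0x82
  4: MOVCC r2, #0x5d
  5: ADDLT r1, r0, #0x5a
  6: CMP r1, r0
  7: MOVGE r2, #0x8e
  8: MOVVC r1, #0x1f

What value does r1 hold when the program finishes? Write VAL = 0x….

0: ✓ CMP  NZCV=1001
1: ✓ ADDMI  r2←0xaa
2: · SUBLT
3: ✓ CMP  NZCV=1001
4: ✓ MOVCC  r2←0x5d
5: · ADDLT
6: ✓ CMP  NZCV=1001
7: ✓ MOVGE  r2←0x8e
8: · MOVVC

VAL = 0x67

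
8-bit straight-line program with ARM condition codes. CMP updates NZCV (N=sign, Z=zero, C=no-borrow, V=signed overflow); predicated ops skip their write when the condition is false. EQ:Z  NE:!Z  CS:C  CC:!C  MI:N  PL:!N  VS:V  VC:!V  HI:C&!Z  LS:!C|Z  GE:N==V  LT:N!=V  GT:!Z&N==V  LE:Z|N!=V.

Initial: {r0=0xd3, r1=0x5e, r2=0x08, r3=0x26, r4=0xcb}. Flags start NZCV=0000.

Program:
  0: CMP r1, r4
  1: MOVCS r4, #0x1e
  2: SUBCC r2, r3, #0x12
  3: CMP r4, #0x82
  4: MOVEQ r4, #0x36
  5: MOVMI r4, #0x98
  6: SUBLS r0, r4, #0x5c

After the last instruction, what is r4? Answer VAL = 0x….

VAL = 0xcb

[0] flags=1001 → (cmp)
[1] flags=1001 CS?F → skip
[2] flags=1001 CC?T → r2=0x14
[3] flags=0010 → (cmp)
[4] flags=0010 EQ?F → skip
[5] flags=0010 MI?F → skip
[6] flags=0010 LS?F → skip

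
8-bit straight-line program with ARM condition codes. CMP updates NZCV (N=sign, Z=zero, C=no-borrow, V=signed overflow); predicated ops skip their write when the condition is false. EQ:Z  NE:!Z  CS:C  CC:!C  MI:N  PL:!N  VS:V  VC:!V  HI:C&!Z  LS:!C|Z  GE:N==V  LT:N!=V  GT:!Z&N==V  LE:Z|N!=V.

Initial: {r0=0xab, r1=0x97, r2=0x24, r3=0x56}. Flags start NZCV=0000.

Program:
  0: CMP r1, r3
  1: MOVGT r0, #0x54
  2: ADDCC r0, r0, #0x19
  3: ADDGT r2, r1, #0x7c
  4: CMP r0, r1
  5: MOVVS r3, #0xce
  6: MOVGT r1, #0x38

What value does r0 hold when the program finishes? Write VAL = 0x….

0: ✓ CMP  NZCV=0011
1: · MOVGT
2: · ADDCC
3: · ADDGT
4: ✓ CMP  NZCV=0010
5: · MOVVS
6: ✓ MOVGT  r1←0x38

VAL = 0xab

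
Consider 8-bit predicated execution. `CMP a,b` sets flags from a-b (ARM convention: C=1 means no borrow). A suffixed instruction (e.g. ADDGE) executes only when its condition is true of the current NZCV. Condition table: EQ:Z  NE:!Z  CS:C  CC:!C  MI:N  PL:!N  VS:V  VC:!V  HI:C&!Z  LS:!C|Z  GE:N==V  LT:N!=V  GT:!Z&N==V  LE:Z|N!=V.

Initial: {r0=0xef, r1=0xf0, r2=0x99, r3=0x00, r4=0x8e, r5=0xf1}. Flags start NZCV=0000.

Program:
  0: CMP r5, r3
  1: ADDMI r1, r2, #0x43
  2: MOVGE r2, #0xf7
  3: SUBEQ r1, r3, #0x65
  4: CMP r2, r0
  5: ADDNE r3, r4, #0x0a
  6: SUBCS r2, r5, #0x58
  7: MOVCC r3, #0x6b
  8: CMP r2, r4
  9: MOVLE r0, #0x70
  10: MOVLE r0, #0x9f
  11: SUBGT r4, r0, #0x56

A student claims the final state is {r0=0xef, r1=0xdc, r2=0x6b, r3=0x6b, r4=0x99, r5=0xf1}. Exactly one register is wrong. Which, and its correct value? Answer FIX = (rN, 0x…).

[0] flags=1010 → (cmp)
[1] flags=1010 MI?T → r1=0xdc
[2] flags=1010 GE?F → skip
[3] flags=1010 EQ?F → skip
[4] flags=1000 → (cmp)
[5] flags=1000 NE?T → r3=0x98
[6] flags=1000 CS?F → skip
[7] flags=1000 CC?T → r3=0x6b
[8] flags=0010 → (cmp)
[9] flags=0010 LE?F → skip
[10] flags=0010 LE?F → skip
[11] flags=0010 GT?T → r4=0x99

FIX = (r2, 0x99)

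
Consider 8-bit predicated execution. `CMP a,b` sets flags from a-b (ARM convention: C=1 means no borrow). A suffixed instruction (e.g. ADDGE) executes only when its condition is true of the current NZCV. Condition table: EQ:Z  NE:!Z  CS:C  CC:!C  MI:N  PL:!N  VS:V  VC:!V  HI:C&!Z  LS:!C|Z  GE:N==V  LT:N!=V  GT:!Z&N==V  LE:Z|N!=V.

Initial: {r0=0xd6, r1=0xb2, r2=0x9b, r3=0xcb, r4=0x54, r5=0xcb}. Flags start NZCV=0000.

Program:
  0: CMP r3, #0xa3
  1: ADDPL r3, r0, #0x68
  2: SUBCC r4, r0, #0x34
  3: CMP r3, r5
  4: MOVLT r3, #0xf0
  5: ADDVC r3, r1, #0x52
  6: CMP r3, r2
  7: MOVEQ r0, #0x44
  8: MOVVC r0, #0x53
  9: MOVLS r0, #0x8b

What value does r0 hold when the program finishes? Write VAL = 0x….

VAL = 0x8b

[0] flags=0010 → (cmp)
[1] flags=0010 PL?T → r3=0x3e
[2] flags=0010 CC?F → skip
[3] flags=0000 → (cmp)
[4] flags=0000 LT?F → skip
[5] flags=0000 VC?T → r3=0x04
[6] flags=0000 → (cmp)
[7] flags=0000 EQ?F → skip
[8] flags=0000 VC?T → r0=0x53
[9] flags=0000 LS?T → r0=0x8b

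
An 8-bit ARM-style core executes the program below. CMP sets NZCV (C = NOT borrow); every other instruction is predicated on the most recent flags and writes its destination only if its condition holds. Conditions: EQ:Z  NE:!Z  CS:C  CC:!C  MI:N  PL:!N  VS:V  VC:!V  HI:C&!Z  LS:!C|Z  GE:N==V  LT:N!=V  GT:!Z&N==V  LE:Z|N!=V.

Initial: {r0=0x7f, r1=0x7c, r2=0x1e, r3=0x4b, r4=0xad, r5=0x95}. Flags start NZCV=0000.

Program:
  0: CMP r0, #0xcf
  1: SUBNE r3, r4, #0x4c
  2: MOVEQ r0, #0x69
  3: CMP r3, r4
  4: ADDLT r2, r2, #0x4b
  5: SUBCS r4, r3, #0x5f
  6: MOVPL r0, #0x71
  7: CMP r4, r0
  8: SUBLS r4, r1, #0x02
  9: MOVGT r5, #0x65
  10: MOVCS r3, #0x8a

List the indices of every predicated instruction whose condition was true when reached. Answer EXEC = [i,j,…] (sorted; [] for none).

EXEC = [1,10]

0: ✓ CMP  NZCV=1001
1: ✓ SUBNE  r3←0x61
2: · MOVEQ
3: ✓ CMP  NZCV=1001
4: · ADDLT
5: · SUBCS
6: · MOVPL
7: ✓ CMP  NZCV=0011
8: · SUBLS
9: · MOVGT
10: ✓ MOVCS  r3←0x8a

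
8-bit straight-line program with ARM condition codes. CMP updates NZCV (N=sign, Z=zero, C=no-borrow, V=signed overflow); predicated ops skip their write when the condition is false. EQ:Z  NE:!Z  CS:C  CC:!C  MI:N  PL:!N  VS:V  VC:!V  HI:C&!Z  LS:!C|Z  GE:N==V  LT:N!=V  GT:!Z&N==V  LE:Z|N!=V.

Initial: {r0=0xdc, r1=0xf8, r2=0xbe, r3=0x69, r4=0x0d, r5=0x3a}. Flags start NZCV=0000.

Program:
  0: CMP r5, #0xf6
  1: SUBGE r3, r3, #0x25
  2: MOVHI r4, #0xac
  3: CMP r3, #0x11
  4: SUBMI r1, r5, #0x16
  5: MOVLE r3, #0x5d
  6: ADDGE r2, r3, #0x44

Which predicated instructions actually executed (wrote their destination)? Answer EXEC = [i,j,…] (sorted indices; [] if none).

[0] flags=0000 → (cmp)
[1] flags=0000 GE?T → r3=0x44
[2] flags=0000 HI?F → skip
[3] flags=0010 → (cmp)
[4] flags=0010 MI?F → skip
[5] flags=0010 LE?F → skip
[6] flags=0010 GE?T → r2=0x88

EXEC = [1,6]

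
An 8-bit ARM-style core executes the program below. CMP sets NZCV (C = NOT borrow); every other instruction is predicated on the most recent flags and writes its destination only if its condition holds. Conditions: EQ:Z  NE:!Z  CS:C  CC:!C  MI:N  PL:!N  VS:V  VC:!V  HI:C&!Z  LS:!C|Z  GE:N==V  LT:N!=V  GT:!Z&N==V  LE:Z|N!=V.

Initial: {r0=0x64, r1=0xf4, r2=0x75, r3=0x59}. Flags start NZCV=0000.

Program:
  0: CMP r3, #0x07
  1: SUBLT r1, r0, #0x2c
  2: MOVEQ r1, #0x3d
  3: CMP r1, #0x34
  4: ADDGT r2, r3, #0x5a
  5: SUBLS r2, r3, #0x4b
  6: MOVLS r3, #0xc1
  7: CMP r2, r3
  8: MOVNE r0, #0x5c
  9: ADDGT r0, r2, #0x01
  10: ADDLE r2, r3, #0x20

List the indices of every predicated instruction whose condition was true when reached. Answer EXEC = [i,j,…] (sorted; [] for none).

[0] flags=0010 → (cmp)
[1] flags=0010 LT?F → skip
[2] flags=0010 EQ?F → skip
[3] flags=1010 → (cmp)
[4] flags=1010 GT?F → skip
[5] flags=1010 LS?F → skip
[6] flags=1010 LS?F → skip
[7] flags=0010 → (cmp)
[8] flags=0010 NE?T → r0=0x5c
[9] flags=0010 GT?T → r0=0x76
[10] flags=0010 LE?F → skip

EXEC = [8,9]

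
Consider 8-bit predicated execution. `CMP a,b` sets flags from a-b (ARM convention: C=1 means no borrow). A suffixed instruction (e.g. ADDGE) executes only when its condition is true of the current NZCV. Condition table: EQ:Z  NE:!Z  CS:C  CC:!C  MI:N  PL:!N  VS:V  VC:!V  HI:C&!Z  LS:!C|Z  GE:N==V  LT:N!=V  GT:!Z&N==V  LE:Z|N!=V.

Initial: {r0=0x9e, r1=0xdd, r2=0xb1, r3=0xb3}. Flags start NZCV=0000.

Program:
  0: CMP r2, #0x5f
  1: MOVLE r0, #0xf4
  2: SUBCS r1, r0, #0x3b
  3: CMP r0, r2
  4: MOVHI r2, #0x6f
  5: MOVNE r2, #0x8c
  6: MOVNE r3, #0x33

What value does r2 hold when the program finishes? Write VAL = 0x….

[0] flags=0011 → (cmp)
[1] flags=0011 LE?T → r0=0xf4
[2] flags=0011 CS?T → r1=0xb9
[3] flags=0010 → (cmp)
[4] flags=0010 HI?T → r2=0x6f
[5] flags=0010 NE?T → r2=0x8c
[6] flags=0010 NE?T → r3=0x33

VAL = 0x8c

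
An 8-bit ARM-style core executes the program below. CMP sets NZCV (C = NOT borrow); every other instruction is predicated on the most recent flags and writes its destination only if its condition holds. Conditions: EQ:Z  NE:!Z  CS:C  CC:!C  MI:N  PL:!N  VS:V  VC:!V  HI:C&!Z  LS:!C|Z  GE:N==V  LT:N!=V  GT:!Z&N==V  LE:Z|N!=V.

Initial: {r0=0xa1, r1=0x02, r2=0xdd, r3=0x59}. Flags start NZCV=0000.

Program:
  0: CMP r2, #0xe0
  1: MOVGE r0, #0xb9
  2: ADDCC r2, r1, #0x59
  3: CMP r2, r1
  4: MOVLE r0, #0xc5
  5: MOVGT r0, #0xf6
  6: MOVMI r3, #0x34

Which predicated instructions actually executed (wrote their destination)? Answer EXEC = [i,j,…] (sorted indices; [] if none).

EXEC = [2,5]

[0] flags=1000 → (cmp)
[1] flags=1000 GE?F → skip
[2] flags=1000 CC?T → r2=0x5b
[3] flags=0010 → (cmp)
[4] flags=0010 LE?F → skip
[5] flags=0010 GT?T → r0=0xf6
[6] flags=0010 MI?F → skip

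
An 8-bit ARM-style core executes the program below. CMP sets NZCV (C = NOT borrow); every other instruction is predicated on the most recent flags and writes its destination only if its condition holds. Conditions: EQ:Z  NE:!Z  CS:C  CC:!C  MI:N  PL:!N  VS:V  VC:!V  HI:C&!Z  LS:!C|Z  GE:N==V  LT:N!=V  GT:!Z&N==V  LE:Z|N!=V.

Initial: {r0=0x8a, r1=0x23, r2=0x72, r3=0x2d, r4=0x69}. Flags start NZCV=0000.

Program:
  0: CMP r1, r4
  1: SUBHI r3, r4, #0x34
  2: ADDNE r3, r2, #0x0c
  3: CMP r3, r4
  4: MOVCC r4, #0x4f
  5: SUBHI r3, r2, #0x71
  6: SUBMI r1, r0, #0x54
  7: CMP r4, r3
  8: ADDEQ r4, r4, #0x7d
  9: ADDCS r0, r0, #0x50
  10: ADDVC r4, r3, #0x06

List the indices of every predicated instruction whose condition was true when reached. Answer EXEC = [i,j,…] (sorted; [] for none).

0: ✓ CMP  NZCV=1000
1: · SUBHI
2: ✓ ADDNE  r3←0x7e
3: ✓ CMP  NZCV=0010
4: · MOVCC
5: ✓ SUBHI  r3←0x01
6: · SUBMI
7: ✓ CMP  NZCV=0010
8: · ADDEQ
9: ✓ ADDCS  r0←0xda
10: ✓ ADDVC  r4←0x07

EXEC = [2,5,9,10]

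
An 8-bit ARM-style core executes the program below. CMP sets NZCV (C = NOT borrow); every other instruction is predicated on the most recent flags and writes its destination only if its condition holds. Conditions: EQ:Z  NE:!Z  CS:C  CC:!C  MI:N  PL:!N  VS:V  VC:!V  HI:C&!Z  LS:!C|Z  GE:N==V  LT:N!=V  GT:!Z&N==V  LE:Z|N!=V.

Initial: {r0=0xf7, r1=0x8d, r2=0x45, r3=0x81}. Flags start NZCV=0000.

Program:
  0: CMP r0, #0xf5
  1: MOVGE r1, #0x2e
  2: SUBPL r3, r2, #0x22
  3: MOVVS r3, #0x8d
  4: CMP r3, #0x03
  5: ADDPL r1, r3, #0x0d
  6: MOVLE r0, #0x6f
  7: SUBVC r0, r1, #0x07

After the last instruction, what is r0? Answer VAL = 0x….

VAL = 0x29

0: ✓ CMP  NZCV=0010
1: ✓ MOVGE  r1←0x2e
2: ✓ SUBPL  r3←0x23
3: · MOVVS
4: ✓ CMP  NZCV=0010
5: ✓ ADDPL  r1←0x30
6: · MOVLE
7: ✓ SUBVC  r0←0x29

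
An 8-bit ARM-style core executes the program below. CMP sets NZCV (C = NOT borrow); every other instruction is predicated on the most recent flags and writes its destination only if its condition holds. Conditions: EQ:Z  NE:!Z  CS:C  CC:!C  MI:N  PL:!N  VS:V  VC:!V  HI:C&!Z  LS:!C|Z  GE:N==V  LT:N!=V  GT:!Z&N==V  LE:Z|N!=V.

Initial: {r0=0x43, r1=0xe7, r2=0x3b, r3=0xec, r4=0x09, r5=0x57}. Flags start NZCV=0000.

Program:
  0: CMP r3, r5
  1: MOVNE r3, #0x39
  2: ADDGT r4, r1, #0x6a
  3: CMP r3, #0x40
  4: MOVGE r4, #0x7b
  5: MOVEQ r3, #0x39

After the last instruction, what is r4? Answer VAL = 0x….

[0] flags=1010 → (cmp)
[1] flags=1010 NE?T → r3=0x39
[2] flags=1010 GT?F → skip
[3] flags=1000 → (cmp)
[4] flags=1000 GE?F → skip
[5] flags=1000 EQ?F → skip

VAL = 0x09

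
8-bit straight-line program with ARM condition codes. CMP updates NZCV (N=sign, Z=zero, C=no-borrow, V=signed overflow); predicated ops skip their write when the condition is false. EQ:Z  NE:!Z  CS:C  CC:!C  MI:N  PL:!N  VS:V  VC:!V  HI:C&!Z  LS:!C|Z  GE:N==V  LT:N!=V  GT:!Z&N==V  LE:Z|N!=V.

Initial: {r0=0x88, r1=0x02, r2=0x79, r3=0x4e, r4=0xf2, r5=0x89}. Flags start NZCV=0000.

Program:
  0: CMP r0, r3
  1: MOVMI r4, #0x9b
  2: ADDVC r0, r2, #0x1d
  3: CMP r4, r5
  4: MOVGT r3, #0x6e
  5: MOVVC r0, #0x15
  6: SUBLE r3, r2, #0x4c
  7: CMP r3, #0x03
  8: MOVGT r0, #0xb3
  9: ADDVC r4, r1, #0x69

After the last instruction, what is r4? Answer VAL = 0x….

VAL = 0x6b

[0] flags=0011 → (cmp)
[1] flags=0011 MI?F → skip
[2] flags=0011 VC?F → skip
[3] flags=0010 → (cmp)
[4] flags=0010 GT?T → r3=0x6e
[5] flags=0010 VC?T → r0=0x15
[6] flags=0010 LE?F → skip
[7] flags=0010 → (cmp)
[8] flags=0010 GT?T → r0=0xb3
[9] flags=0010 VC?T → r4=0x6b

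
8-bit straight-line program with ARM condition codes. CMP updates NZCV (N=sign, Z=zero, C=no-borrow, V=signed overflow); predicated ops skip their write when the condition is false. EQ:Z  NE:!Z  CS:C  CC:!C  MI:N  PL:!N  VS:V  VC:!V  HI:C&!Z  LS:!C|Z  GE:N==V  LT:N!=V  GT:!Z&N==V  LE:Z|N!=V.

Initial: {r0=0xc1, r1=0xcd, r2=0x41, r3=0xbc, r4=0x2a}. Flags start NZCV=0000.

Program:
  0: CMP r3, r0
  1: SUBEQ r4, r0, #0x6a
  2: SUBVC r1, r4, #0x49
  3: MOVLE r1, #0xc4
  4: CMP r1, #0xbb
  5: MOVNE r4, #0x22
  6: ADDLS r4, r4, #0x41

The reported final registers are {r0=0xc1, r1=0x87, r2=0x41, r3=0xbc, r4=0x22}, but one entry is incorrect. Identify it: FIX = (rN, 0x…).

FIX = (r1, 0xc4)

0: ✓ CMP  NZCV=1000
1: · SUBEQ
2: ✓ SUBVC  r1←0xe1
3: ✓ MOVLE  r1←0xc4
4: ✓ CMP  NZCV=0010
5: ✓ MOVNE  r4←0x22
6: · ADDLS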